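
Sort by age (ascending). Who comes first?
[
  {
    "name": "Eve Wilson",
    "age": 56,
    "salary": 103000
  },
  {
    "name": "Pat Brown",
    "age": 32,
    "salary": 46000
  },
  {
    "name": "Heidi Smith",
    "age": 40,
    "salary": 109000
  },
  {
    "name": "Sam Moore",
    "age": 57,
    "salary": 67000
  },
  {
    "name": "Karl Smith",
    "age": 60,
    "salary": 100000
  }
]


Sort by: age (ascending)

Sorted order:
  1. Pat Brown (age = 32)
  2. Heidi Smith (age = 40)
  3. Eve Wilson (age = 56)
  4. Sam Moore (age = 57)
  5. Karl Smith (age = 60)

First: Pat Brown

Pat Brown


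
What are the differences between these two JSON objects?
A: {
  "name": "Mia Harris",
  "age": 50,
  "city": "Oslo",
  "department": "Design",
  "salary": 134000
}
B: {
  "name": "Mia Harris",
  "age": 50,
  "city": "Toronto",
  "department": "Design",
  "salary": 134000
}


Comparing each field (in key order):
  name: same
  age: same
  city: DIFFERENT
  department: same
  salary: same
Differences:
  city: Oslo -> Toronto

1 field(s) changed

1 change: city


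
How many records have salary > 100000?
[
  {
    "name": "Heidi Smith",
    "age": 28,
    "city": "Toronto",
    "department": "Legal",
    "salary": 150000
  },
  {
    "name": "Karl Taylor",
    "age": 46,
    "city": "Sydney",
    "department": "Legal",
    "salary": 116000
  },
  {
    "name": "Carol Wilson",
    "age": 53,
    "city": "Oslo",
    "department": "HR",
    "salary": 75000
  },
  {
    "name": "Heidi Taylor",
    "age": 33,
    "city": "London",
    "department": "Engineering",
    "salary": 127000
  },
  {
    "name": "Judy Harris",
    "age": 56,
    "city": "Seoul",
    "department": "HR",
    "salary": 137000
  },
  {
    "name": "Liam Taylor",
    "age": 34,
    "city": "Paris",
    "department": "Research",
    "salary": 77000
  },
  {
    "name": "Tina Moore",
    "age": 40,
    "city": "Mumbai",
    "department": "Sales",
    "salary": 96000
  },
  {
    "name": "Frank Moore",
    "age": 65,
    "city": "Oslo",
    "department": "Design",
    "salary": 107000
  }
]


Data: 8 records
Condition: salary > 100000

Checking each record:
  Heidi Smith: 150000 MATCH
  Karl Taylor: 116000 MATCH
  Carol Wilson: 75000
  Heidi Taylor: 127000 MATCH
  Judy Harris: 137000 MATCH
  Liam Taylor: 77000
  Tina Moore: 96000
  Frank Moore: 107000 MATCH

Count: 5

5


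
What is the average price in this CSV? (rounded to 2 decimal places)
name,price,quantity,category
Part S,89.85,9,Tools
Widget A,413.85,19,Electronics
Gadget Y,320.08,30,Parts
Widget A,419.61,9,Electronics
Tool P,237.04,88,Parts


Computing average price:
Values: [89.85, 413.85, 320.08, 419.61, 237.04]
Sum = 1480.43
Count = 5
Average = 1480.43/5 = 296.086 exactly -> 296.09 (rounded half-up to 2 decimal places)

296.09


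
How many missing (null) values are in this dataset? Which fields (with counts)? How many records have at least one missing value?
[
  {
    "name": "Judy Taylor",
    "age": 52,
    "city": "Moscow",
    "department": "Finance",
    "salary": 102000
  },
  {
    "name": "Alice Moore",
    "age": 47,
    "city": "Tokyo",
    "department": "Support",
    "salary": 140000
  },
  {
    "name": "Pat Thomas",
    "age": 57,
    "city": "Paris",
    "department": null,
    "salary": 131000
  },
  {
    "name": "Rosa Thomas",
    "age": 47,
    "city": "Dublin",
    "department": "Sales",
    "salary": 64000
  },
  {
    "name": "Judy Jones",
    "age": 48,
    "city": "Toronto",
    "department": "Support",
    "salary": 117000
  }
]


Checking for missing (null) values in 5 records:

  Judy Taylor: complete
  Alice Moore: complete
  Pat Thomas: department
  Rosa Thomas: complete
  Judy Jones: complete

Per field:
  name: 0 missing
  age: 0 missing
  city: 0 missing
  department: 1 missing
  salary: 0 missing

Total missing values: 1
Records with any missing: 1

1 missing values (department: 1); 1 incomplete records


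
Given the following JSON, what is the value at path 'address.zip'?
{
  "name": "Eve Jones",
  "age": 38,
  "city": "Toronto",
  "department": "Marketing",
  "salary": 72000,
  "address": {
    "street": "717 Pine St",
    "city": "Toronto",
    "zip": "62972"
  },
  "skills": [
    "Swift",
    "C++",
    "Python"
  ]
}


Query: address.zip
Path: address -> zip
Value: 62972

62972


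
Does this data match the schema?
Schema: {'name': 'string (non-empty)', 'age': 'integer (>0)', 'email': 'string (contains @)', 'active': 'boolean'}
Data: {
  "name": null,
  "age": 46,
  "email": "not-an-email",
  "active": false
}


Validating each field against schema:
  name: FAIL (null is not a string)
  age: OK (positive integer)
  email: FAIL ("not-an-email" does not contain @)
  active: OK (boolean)

Result: INVALID (2 errors: name, email)

INVALID (2 errors: name, email)


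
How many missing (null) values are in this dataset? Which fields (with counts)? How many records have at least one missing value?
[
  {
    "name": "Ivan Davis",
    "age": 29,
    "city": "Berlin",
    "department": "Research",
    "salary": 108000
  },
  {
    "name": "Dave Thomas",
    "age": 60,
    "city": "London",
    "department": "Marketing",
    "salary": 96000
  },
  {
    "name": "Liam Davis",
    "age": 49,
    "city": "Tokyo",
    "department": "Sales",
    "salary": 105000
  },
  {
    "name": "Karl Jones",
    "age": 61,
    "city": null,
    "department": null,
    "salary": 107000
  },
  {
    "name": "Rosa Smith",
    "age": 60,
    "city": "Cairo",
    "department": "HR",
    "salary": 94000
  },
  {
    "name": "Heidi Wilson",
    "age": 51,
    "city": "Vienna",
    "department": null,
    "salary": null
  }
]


Checking for missing (null) values in 6 records:

  Ivan Davis: complete
  Dave Thomas: complete
  Liam Davis: complete
  Karl Jones: city, department
  Rosa Smith: complete
  Heidi Wilson: department, salary

Per field:
  name: 0 missing
  age: 0 missing
  city: 1 missing
  department: 2 missing
  salary: 1 missing

Total missing values: 4
Records with any missing: 2

4 missing values (city: 1, department: 2, salary: 1); 2 incomplete records


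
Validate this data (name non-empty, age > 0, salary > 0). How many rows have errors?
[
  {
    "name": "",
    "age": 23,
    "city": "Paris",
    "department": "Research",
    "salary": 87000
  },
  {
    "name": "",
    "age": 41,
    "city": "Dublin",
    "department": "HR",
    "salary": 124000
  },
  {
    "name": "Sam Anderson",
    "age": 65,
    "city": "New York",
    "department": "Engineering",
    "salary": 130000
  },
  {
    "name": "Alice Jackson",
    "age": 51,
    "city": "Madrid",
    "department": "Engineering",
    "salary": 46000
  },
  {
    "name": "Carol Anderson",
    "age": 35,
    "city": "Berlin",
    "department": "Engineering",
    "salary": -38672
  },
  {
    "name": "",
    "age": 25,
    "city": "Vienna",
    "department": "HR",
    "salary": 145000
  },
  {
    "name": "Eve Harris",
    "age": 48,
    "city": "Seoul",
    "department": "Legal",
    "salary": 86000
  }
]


Validating 7 records:
Rules: name non-empty, age > 0, salary > 0

  Row 1 (???): empty name
  Row 2 (???): empty name
  Row 3 (Sam Anderson): OK
  Row 4 (Alice Jackson): OK
  Row 5 (Carol Anderson): negative salary: -38672
  Row 6 (???): empty name
  Row 7 (Eve Harris): OK

Total errors: 4

4 errors


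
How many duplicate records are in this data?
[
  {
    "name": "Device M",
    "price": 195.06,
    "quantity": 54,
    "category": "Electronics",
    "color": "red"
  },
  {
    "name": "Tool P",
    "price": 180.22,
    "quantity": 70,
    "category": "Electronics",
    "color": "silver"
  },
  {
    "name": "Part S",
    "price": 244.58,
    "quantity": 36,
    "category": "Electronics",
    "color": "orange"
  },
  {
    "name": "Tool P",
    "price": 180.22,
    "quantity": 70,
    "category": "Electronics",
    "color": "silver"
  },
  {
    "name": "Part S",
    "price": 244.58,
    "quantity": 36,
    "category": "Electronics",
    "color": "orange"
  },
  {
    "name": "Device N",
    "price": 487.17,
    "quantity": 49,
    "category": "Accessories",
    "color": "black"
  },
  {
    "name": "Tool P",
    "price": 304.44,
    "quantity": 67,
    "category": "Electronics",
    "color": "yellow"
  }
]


Checking 7 records for duplicates:

  Row 1: Device M ($195.06, qty 54)
  Row 2: Tool P ($180.22, qty 70)
  Row 3: Part S ($244.58, qty 36)
  Row 4: Tool P ($180.22, qty 70) <-- DUPLICATE
  Row 5: Part S ($244.58, qty 36) <-- DUPLICATE
  Row 6: Device N ($487.17, qty 49)
  Row 7: Tool P ($304.44, qty 67)

Duplicates found: 2
Unique records: 5

2 duplicates, 5 unique


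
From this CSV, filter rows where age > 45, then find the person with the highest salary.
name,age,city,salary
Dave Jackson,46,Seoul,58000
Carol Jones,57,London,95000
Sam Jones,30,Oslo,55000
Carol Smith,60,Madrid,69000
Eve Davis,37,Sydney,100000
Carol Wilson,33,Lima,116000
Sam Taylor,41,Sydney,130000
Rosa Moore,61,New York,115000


Filter: age > 45
Sort by: salary (descending)

Filtered records (4):
  Rosa Moore, age 61, salary $115000
  Carol Jones, age 57, salary $95000
  Carol Smith, age 60, salary $69000
  Dave Jackson, age 46, salary $58000

Highest salary: Rosa Moore ($115000)

Rosa Moore


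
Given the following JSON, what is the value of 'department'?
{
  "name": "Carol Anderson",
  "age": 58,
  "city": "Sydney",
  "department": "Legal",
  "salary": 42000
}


Looking up field 'department'
Value: Legal

Legal


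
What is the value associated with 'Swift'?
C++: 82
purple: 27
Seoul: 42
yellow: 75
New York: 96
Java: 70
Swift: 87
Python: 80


Looking up key 'Swift'
Value: 87

87


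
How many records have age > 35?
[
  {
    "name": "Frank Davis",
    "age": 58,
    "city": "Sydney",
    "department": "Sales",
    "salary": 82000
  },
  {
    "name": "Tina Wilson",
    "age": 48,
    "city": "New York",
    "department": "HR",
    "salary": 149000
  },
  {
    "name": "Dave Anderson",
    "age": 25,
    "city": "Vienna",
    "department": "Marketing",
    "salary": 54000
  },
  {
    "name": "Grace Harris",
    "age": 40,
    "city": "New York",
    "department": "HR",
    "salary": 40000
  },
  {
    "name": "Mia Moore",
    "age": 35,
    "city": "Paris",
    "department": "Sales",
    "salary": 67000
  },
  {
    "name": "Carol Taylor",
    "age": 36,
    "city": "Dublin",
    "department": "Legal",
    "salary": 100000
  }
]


Data: 6 records
Condition: age > 35

Checking each record:
  Frank Davis: 58 MATCH
  Tina Wilson: 48 MATCH
  Dave Anderson: 25
  Grace Harris: 40 MATCH
  Mia Moore: 35
  Carol Taylor: 36 MATCH

Count: 4

4


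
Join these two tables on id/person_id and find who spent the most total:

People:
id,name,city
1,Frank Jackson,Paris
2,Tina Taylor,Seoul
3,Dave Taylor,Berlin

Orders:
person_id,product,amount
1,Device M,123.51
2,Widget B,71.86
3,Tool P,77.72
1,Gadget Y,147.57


Join on: people.id = orders.person_id

Joined rows:
  Frank Jackson (Paris) bought Device M for $123.51
  Tina Taylor (Seoul) bought Widget B for $71.86
  Dave Taylor (Berlin) bought Tool P for $77.72
  Frank Jackson (Paris) bought Gadget Y for $147.57

Total per person:
  Frank Jackson: $271.08
  Dave Taylor: $77.72
  Tina Taylor: $71.86

Top spender: Frank Jackson ($271.08)

Frank Jackson ($271.08)


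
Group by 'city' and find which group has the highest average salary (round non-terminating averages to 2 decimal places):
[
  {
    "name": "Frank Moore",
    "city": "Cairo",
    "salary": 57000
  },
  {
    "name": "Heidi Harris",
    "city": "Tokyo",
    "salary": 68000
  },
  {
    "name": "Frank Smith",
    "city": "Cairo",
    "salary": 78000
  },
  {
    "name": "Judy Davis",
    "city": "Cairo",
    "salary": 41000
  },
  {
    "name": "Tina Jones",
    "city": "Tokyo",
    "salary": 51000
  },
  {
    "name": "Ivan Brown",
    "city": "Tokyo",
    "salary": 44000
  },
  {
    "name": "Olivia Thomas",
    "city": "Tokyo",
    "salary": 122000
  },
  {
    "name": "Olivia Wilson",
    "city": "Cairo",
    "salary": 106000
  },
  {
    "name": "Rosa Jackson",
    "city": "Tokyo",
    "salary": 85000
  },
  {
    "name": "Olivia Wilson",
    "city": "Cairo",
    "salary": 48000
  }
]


Group by: city

Groups:
  Cairo: 5 people, avg salary = 330000/5 = $66000
  Tokyo: 5 people, avg salary = 370000/5 = $74000

Highest average salary: Tokyo ($74000)

Tokyo ($74000)


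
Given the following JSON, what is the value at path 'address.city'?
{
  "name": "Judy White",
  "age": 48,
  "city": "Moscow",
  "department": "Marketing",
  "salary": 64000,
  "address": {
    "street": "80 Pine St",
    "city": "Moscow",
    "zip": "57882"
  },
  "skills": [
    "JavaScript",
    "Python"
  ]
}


Query: address.city
Path: address -> city
Value: Moscow

Moscow


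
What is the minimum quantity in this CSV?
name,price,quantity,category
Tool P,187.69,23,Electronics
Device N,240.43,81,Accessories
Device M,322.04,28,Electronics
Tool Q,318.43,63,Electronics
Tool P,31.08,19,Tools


Computing minimum quantity:
Values: [23, 81, 28, 63, 19]
Min = 19

19


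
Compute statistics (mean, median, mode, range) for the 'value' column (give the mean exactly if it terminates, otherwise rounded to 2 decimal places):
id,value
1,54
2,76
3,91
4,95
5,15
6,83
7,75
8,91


Data: [54, 76, 91, 95, 15, 83, 75, 91]
Count: 8
Sum: 580
Mean: 580/8 = 72.5
Sorted: [15, 54, 75, 76, 83, 91, 91, 95]
Median: 79.5
Mode: 91 (2 times)
Range: 95 - 15 = 80
Min: 15, Max: 95

mean=72.5, median=79.5, mode=91, range=80


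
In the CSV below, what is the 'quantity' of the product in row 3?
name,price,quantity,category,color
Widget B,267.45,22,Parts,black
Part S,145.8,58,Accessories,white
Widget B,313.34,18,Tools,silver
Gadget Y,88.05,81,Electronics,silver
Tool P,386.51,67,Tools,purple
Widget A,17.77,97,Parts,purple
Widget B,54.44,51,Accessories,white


Query: Row 3 ('Widget B'), column 'quantity'
Value: 18

18


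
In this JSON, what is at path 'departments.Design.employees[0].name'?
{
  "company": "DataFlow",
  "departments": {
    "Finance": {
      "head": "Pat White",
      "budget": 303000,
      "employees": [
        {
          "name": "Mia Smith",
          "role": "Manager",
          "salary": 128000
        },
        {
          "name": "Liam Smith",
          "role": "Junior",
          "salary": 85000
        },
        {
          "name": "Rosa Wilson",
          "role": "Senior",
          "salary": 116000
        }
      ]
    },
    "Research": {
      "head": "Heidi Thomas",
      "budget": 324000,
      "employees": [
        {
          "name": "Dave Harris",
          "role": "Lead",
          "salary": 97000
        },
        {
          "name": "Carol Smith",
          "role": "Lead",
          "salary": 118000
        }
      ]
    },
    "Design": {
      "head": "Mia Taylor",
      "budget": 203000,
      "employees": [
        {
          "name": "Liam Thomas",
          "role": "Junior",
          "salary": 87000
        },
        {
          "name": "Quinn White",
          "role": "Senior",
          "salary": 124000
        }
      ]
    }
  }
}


Path: departments.Design.employees[0].name

Navigate:
  -> departments
  -> Design
  -> employees[0].name = 'Liam Thomas'

Liam Thomas


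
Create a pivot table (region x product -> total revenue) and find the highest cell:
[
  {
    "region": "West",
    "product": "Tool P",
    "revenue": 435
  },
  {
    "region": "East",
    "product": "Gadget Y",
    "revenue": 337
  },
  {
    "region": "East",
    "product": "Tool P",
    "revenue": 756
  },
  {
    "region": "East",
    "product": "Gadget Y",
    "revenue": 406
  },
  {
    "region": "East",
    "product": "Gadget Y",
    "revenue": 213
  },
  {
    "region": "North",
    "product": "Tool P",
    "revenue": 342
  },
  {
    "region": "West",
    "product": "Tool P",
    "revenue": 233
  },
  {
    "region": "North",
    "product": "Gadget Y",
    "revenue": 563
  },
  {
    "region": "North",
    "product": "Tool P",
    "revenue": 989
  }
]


Pivot: region (rows) x product (columns) -> total revenue

     Gadget Y      Tool P      
East           956           756  
North          563          1331  
West             0           668  

Highest: North / Tool P = $1331

North / Tool P = $1331


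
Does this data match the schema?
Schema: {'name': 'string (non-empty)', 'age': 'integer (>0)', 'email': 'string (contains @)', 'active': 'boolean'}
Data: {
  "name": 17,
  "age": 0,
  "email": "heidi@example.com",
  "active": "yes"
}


Validating each field against schema:
  name: FAIL (17 is not a string)
  age: FAIL (0 is not > 0)
  email: OK (string with @)
  active: FAIL ("yes" is not a boolean)

Result: INVALID (3 errors: name, age, active)

INVALID (3 errors: name, age, active)


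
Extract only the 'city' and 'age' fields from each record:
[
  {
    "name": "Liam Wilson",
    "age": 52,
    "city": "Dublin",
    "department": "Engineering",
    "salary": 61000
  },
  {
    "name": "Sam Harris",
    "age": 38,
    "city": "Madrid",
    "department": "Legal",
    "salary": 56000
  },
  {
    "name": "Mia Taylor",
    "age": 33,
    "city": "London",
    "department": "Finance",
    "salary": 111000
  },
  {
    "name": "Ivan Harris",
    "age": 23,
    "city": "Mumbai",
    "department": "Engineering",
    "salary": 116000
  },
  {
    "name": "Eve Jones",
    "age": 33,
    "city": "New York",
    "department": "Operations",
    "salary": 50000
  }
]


Original: 5 records with fields: name, age, city, department, salary
Keep: ['city', 'age']
Drop: ['name', 'department', 'salary']
Result: 5 records, 2 fields each

[
  {
    "city": "Dublin",
    "age": 52
  },
  {
    "city": "Madrid",
    "age": 38
  },
  {
    "city": "London",
    "age": 33
  },
  {
    "city": "Mumbai",
    "age": 23
  },
  {
    "city": "New York",
    "age": 33
  }
]


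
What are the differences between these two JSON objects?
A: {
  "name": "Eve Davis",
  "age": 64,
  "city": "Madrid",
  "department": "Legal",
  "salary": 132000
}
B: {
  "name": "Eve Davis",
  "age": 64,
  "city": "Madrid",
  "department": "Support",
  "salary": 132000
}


Comparing each field (in key order):
  name: same
  age: same
  city: same
  department: DIFFERENT
  salary: same
Differences:
  department: Legal -> Support

1 field(s) changed

1 change: department


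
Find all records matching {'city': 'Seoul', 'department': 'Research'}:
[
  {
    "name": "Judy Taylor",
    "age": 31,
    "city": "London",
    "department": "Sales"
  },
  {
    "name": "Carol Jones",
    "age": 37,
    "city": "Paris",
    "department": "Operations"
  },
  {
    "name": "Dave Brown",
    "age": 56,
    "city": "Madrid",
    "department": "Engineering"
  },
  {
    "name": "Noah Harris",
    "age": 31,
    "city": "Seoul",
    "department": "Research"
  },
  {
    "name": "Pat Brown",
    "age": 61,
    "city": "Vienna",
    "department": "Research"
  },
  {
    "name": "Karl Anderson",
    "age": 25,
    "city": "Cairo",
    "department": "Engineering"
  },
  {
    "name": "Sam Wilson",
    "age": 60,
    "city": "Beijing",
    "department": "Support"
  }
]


Search criteria: {'city': 'Seoul', 'department': 'Research'}

Checking 7 records:
  Judy Taylor: {city: London, department: Sales}
  Carol Jones: {city: Paris, department: Operations}
  Dave Brown: {city: Madrid, department: Engineering}
  Noah Harris: {city: Seoul, department: Research} <-- MATCH
  Pat Brown: {city: Vienna, department: Research}
  Karl Anderson: {city: Cairo, department: Engineering}
  Sam Wilson: {city: Beijing, department: Support}

Matches: ["Noah Harris"]

["Noah Harris"]


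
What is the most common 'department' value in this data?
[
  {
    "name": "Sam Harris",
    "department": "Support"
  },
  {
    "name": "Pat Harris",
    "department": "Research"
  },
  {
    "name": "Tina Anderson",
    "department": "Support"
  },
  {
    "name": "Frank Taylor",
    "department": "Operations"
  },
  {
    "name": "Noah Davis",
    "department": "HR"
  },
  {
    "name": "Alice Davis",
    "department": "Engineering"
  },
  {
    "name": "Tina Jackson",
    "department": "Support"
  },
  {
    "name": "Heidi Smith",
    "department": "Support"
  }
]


Counting 'department' values across 8 records:

  Support: 4 ####
  Research: 1 #
  Operations: 1 #
  HR: 1 #
  Engineering: 1 #

Most common: Support (4 times)

Support (4 times)


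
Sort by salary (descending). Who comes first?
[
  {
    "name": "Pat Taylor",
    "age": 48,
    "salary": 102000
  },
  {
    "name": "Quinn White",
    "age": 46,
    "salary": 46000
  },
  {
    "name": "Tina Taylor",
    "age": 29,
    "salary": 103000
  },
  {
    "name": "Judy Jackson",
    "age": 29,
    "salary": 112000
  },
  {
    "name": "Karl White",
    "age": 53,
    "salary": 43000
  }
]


Sort by: salary (descending)

Sorted order:
  1. Judy Jackson (salary = 112000)
  2. Tina Taylor (salary = 103000)
  3. Pat Taylor (salary = 102000)
  4. Quinn White (salary = 46000)
  5. Karl White (salary = 43000)

First: Judy Jackson

Judy Jackson


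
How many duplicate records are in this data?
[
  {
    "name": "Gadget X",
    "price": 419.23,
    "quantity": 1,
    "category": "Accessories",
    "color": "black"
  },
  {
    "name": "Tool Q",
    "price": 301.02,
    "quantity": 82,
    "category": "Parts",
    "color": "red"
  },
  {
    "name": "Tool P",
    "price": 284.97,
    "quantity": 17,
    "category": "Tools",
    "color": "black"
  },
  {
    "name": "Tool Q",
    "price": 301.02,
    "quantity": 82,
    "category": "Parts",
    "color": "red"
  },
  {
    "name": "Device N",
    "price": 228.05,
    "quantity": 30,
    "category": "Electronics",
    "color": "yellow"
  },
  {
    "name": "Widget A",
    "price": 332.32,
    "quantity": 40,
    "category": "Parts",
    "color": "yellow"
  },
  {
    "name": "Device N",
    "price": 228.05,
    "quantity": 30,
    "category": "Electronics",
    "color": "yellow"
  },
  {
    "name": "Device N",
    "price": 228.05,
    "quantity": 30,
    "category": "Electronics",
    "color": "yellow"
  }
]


Checking 8 records for duplicates:

  Row 1: Gadget X ($419.23, qty 1)
  Row 2: Tool Q ($301.02, qty 82)
  Row 3: Tool P ($284.97, qty 17)
  Row 4: Tool Q ($301.02, qty 82) <-- DUPLICATE
  Row 5: Device N ($228.05, qty 30)
  Row 6: Widget A ($332.32, qty 40)
  Row 7: Device N ($228.05, qty 30) <-- DUPLICATE
  Row 8: Device N ($228.05, qty 30) <-- DUPLICATE

Duplicates found: 3
Unique records: 5

3 duplicates, 5 unique


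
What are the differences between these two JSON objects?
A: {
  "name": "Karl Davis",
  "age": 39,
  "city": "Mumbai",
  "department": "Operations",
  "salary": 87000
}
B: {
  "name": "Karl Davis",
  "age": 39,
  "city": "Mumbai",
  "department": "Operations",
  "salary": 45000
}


Comparing each field (in key order):
  name: same
  age: same
  city: same
  department: same
  salary: DIFFERENT
Differences:
  salary: 87000 -> 45000

1 field(s) changed

1 change: salary


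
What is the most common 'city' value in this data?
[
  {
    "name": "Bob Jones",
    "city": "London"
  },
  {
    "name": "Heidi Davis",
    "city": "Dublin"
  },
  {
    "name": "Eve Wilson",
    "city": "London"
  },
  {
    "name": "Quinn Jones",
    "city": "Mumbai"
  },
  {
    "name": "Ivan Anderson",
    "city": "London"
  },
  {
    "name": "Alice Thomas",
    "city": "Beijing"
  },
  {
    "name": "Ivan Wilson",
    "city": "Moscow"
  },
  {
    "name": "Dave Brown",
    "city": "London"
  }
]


Counting 'city' values across 8 records:

  London: 4 ####
  Dublin: 1 #
  Mumbai: 1 #
  Beijing: 1 #
  Moscow: 1 #

Most common: London (4 times)

London (4 times)


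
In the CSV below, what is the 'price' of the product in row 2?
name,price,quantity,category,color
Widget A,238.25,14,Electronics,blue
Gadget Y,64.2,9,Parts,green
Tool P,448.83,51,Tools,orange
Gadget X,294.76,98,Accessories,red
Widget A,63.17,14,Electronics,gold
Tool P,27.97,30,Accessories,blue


Query: Row 2 ('Gadget Y'), column 'price'
Value: 64.2

64.2


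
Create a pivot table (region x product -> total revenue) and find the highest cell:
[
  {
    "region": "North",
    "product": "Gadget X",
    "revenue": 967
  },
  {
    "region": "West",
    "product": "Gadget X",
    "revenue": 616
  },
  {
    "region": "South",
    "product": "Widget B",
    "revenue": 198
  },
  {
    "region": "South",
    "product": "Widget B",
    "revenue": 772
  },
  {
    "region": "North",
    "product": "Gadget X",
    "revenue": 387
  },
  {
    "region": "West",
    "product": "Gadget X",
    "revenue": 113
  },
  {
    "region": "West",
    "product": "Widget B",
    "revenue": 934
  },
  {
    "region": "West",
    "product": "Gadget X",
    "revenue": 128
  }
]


Pivot: region (rows) x product (columns) -> total revenue

     Gadget X      Widget B    
North         1354             0  
South            0           970  
West           857           934  

Highest: North / Gadget X = $1354

North / Gadget X = $1354


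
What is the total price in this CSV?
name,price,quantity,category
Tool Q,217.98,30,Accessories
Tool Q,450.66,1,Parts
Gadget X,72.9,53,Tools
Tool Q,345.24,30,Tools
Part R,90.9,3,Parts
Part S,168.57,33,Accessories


Computing total price:
Values: [217.98, 450.66, 72.9, 345.24, 90.9, 168.57]
Sum = 1346.25

1346.25


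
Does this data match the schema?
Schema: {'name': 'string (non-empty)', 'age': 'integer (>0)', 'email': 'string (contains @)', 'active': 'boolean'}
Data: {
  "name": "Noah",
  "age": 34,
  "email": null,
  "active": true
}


Validating each field against schema:
  name: OK (non-empty string)
  age: OK (positive integer)
  email: FAIL (null is not a string)
  active: OK (boolean)

Result: INVALID (1 error: email)

INVALID (1 error: email)


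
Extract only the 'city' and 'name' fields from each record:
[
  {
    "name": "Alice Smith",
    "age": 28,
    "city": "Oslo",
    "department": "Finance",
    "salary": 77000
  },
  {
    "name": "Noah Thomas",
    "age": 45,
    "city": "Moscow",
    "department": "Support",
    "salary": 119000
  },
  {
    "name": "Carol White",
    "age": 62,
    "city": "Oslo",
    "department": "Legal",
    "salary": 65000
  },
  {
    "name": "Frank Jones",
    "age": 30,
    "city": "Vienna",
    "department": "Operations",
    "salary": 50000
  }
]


Original: 4 records with fields: name, age, city, department, salary
Keep: ['city', 'name']
Drop: ['age', 'department', 'salary']
Result: 4 records, 2 fields each

[
  {
    "city": "Oslo",
    "name": "Alice Smith"
  },
  {
    "city": "Moscow",
    "name": "Noah Thomas"
  },
  {
    "city": "Oslo",
    "name": "Carol White"
  },
  {
    "city": "Vienna",
    "name": "Frank Jones"
  }
]


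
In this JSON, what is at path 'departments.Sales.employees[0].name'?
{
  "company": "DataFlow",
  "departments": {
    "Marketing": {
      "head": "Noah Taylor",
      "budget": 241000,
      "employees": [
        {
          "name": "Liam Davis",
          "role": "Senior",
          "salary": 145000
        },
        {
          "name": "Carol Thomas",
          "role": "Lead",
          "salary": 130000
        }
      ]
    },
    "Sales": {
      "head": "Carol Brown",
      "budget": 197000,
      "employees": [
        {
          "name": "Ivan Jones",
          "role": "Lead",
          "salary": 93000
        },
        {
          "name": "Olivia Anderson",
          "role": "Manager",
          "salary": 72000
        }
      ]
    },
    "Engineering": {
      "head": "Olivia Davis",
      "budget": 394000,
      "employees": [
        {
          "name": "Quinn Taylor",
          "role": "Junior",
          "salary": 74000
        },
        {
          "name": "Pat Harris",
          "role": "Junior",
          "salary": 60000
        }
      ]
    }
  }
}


Path: departments.Sales.employees[0].name

Navigate:
  -> departments
  -> Sales
  -> employees[0].name = 'Ivan Jones'

Ivan Jones


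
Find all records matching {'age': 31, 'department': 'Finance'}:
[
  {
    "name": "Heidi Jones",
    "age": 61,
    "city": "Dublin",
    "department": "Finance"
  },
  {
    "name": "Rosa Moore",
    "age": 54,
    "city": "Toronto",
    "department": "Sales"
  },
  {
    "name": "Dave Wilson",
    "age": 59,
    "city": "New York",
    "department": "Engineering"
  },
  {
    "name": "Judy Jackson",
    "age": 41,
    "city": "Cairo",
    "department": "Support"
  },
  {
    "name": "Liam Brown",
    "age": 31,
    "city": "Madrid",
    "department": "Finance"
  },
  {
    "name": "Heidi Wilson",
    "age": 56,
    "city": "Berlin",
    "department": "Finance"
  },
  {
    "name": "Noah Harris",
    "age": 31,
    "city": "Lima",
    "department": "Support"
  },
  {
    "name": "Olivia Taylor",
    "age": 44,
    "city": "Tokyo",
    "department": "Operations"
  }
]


Search criteria: {'age': 31, 'department': 'Finance'}

Checking 8 records:
  Heidi Jones: {age: 61, department: Finance}
  Rosa Moore: {age: 54, department: Sales}
  Dave Wilson: {age: 59, department: Engineering}
  Judy Jackson: {age: 41, department: Support}
  Liam Brown: {age: 31, department: Finance} <-- MATCH
  Heidi Wilson: {age: 56, department: Finance}
  Noah Harris: {age: 31, department: Support}
  Olivia Taylor: {age: 44, department: Operations}

Matches: ["Liam Brown"]

["Liam Brown"]


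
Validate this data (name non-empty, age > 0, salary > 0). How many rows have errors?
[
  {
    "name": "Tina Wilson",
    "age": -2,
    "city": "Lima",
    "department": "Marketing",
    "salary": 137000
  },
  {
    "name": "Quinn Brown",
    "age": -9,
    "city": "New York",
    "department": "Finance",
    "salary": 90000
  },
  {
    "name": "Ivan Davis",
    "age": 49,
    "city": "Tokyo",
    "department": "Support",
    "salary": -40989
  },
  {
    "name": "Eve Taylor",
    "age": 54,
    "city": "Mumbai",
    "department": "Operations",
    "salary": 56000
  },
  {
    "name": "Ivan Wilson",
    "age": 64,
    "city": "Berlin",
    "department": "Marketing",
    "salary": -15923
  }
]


Validating 5 records:
Rules: name non-empty, age > 0, salary > 0

  Row 1 (Tina Wilson): negative age: -2
  Row 2 (Quinn Brown): negative age: -9
  Row 3 (Ivan Davis): negative salary: -40989
  Row 4 (Eve Taylor): OK
  Row 5 (Ivan Wilson): negative salary: -15923

Total errors: 4

4 errors


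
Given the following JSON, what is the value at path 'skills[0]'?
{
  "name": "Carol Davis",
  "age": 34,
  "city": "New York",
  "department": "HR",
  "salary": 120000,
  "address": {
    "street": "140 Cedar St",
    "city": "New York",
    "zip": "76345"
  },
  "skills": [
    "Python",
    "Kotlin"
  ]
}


Query: skills[0]
Path: skills -> first element
Value: Python

Python


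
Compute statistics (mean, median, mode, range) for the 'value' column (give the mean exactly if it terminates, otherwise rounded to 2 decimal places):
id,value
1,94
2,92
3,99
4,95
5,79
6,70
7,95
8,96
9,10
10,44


Data: [94, 92, 99, 95, 79, 70, 95, 96, 10, 44]
Count: 10
Sum: 774
Mean: 774/10 = 77.4
Sorted: [10, 44, 70, 79, 92, 94, 95, 95, 96, 99]
Median: 93.0
Mode: 95 (2 times)
Range: 99 - 10 = 89
Min: 10, Max: 99

mean=77.4, median=93.0, mode=95, range=89


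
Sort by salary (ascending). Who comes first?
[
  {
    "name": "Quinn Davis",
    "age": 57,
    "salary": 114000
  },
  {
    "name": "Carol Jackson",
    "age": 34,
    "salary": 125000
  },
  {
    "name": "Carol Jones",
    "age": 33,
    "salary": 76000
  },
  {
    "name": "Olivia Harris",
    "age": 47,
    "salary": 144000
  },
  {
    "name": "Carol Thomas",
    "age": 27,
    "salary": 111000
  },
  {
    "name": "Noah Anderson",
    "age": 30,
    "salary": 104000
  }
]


Sort by: salary (ascending)

Sorted order:
  1. Carol Jones (salary = 76000)
  2. Noah Anderson (salary = 104000)
  3. Carol Thomas (salary = 111000)
  4. Quinn Davis (salary = 114000)
  5. Carol Jackson (salary = 125000)
  6. Olivia Harris (salary = 144000)

First: Carol Jones

Carol Jones


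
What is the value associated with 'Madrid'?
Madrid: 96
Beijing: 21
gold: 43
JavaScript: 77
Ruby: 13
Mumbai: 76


Looking up key 'Madrid'
Value: 96

96


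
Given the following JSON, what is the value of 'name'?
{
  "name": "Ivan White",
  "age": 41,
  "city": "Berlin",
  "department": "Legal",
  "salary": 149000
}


Looking up field 'name'
Value: Ivan White

Ivan White


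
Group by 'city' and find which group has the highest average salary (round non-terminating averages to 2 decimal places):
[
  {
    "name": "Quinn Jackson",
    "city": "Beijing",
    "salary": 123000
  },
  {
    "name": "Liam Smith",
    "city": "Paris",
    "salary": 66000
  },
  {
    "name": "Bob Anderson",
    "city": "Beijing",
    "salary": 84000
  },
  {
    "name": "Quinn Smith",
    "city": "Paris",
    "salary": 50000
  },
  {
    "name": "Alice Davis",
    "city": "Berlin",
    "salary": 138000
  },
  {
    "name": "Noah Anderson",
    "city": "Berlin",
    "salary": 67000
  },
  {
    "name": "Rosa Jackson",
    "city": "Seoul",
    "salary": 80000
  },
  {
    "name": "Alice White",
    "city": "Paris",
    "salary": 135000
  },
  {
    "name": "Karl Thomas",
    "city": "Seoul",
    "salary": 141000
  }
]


Group by: city

Groups:
  Beijing: 2 people, avg salary = 207000/2 = $103500
  Berlin: 2 people, avg salary = 205000/2 = $102500
  Paris: 3 people, avg salary = 251000/3 ≈ $83666.67
  Seoul: 2 people, avg salary = 221000/2 = $110500

Highest average salary: Seoul ($110500)

Seoul ($110500)


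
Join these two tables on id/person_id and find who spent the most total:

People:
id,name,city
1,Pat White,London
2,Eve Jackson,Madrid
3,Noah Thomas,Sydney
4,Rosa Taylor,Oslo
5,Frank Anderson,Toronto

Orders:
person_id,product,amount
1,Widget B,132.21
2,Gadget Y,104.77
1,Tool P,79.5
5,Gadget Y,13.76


Join on: people.id = orders.person_id

Joined rows:
  Pat White (London) bought Widget B for $132.21
  Eve Jackson (Madrid) bought Gadget Y for $104.77
  Pat White (London) bought Tool P for $79.5
  Frank Anderson (Toronto) bought Gadget Y for $13.76

Total per person:
  Pat White: $211.71
  Eve Jackson: $104.77
  Frank Anderson: $13.76

Top spender: Pat White ($211.71)

Pat White ($211.71)


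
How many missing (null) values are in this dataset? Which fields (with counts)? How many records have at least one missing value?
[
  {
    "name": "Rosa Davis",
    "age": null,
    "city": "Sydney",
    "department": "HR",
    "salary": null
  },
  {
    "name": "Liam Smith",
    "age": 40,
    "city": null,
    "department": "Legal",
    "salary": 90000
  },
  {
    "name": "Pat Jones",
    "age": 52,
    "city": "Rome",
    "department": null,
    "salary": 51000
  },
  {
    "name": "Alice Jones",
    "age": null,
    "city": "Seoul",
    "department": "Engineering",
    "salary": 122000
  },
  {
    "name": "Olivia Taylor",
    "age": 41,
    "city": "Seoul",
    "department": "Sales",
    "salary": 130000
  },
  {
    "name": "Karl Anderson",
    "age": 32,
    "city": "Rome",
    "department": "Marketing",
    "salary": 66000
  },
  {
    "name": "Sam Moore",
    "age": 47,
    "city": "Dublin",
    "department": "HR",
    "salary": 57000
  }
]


Checking for missing (null) values in 7 records:

  Rosa Davis: age, salary
  Liam Smith: city
  Pat Jones: department
  Alice Jones: age
  Olivia Taylor: complete
  Karl Anderson: complete
  Sam Moore: complete

Per field:
  name: 0 missing
  age: 2 missing
  city: 1 missing
  department: 1 missing
  salary: 1 missing

Total missing values: 5
Records with any missing: 4

5 missing values (age: 2, city: 1, department: 1, salary: 1); 4 incomplete records


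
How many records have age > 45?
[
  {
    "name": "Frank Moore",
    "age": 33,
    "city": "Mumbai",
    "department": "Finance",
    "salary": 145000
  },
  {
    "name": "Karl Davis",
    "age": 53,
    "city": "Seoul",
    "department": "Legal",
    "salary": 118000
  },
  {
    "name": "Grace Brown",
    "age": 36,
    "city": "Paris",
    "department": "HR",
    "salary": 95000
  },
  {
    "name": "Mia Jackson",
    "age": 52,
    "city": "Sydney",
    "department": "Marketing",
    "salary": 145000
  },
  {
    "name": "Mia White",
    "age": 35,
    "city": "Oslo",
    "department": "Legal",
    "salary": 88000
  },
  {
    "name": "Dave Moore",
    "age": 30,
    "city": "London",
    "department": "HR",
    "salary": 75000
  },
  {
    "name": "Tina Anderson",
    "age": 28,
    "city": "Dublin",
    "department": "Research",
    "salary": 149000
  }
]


Data: 7 records
Condition: age > 45

Checking each record:
  Frank Moore: 33
  Karl Davis: 53 MATCH
  Grace Brown: 36
  Mia Jackson: 52 MATCH
  Mia White: 35
  Dave Moore: 30
  Tina Anderson: 28

Count: 2

2


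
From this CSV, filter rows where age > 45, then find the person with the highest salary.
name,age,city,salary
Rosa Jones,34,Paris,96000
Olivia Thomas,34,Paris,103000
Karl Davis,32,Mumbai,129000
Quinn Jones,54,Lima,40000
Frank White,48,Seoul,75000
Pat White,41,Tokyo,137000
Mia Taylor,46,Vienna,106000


Filter: age > 45
Sort by: salary (descending)

Filtered records (3):
  Mia Taylor, age 46, salary $106000
  Frank White, age 48, salary $75000
  Quinn Jones, age 54, salary $40000

Highest salary: Mia Taylor ($106000)

Mia Taylor


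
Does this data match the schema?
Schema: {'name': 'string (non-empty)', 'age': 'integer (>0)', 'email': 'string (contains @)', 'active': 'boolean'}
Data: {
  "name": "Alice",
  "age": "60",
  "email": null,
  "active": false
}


Validating each field against schema:
  name: OK (non-empty string)
  age: FAIL ("60" is not an integer)
  email: FAIL (null is not a string)
  active: OK (boolean)

Result: INVALID (2 errors: age, email)

INVALID (2 errors: age, email)


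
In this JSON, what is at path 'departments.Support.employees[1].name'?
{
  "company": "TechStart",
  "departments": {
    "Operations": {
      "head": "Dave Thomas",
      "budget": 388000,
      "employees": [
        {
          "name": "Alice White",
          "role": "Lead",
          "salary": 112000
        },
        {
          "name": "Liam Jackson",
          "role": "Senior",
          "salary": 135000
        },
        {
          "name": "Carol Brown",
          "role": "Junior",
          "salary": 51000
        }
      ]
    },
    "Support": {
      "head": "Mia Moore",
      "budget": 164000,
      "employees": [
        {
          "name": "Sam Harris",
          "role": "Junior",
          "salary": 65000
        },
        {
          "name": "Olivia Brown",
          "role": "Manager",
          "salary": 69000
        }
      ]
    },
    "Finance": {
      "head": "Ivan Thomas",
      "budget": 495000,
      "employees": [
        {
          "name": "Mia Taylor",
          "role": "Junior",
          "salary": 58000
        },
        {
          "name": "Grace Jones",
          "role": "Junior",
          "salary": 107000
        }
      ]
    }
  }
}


Path: departments.Support.employees[1].name

Navigate:
  -> departments
  -> Support
  -> employees[1].name = 'Olivia Brown'

Olivia Brown


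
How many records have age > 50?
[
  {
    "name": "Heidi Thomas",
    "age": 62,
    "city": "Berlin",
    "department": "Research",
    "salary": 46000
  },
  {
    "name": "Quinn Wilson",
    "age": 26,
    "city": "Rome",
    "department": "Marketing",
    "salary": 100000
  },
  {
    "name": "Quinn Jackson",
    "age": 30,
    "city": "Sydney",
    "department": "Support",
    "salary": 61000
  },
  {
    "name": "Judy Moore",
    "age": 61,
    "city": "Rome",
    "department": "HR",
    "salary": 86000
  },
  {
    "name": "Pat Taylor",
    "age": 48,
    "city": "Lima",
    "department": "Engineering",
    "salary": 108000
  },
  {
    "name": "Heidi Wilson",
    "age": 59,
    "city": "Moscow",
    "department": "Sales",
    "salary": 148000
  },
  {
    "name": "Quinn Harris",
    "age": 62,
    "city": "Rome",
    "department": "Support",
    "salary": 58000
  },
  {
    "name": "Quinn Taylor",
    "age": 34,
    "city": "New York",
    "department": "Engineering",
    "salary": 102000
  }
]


Data: 8 records
Condition: age > 50

Checking each record:
  Heidi Thomas: 62 MATCH
  Quinn Wilson: 26
  Quinn Jackson: 30
  Judy Moore: 61 MATCH
  Pat Taylor: 48
  Heidi Wilson: 59 MATCH
  Quinn Harris: 62 MATCH
  Quinn Taylor: 34

Count: 4

4
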